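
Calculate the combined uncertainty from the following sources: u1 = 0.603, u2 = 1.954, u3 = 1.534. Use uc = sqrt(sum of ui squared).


uc = sqrt(0.603^2 + 1.954^2 + 1.534^2)
uc = sqrt(6.534881)
uc = 2.5563

2.5563


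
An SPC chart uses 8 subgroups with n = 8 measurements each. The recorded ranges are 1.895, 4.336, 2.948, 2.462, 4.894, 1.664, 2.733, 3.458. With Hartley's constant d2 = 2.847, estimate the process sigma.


R_bar = (1.895 + 4.336 + 2.948 + 2.462 + 4.894 + 1.664 + 2.733 + 3.458) / 8
R_bar = 24.39 / 8 = 3.04875
sigma_hat = R_bar / d2 = 3.04875 / 2.847 = 1.0709

1.0709


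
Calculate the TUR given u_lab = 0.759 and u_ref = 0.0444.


TUR = u_lab / u_ref
= 0.759 / 0.0444
= 17.0946

17.0946


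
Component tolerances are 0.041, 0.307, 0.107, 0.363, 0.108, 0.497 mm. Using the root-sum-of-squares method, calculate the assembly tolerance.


RSS = sqrt(0.041^2 + 0.307^2 + 0.107^2 + 0.363^2 + 0.108^2 + 0.497^2)
= sqrt(0.497821)
= 0.7056

0.7056


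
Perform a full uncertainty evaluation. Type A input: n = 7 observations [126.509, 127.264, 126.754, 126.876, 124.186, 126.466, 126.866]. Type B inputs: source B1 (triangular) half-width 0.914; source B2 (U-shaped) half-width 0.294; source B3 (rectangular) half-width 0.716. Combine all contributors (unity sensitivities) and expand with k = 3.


mean = (126.509 + 127.264 + 126.754 + 126.876 + 124.186 + 126.466 + 126.866) / 7 = 126.4172857
s = sqrt(sum((x - mean)^2)/(n-1)) = 1.0191079
u_A = s / sqrt(n) = 1.0191079 / sqrt(7) = 0.38518658
u_B1 = 0.914 / sqrt(6) = 0.37313894
u_B2 = 0.294 / sqrt(2) = 0.20788939
u_B3 = 0.716 / sqrt(3) = 0.41338279
uc = sqrt(0.38518658^2 + 0.37313894^2 + 0.20788939^2 + 0.41338279^2) = 0.70831116
U = k * uc = 3 * 0.70831116
U = 2.1249

2.1249


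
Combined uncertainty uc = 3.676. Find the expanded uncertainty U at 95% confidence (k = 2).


U = k * uc
U = 2 * 3.676
U = 7.3520

7.3520


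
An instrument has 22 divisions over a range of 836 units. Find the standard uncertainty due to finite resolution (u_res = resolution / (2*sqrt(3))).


resolution = range / divisions
resolution = 836 / 22 = 38
u_res = resolution / (2*sqrt(3))
u_res = 38 / 3.4641016
u_res = 10.9697

10.9697


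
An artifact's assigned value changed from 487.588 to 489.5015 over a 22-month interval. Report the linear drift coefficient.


rate = (v2 - v1) / months
= (489.5015 - 487.588) / 22
= 1.9135 / 22
= 0.0870

0.0870


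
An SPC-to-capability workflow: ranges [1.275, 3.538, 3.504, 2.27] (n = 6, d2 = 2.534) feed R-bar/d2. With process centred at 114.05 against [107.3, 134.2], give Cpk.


R_bar = (1.275 + 3.538 + 3.504 + 2.27) / 4 = 2.64675
sigma = R_bar / d2 = 2.64675 / 2.534 = 1.0444949
Cp = (USL - LSL)/(6*sigma) = (134.2 - 107.3)/(6*1.0444949) = 4.2923
Cpu = (134.2 - 114.05)/(3*1.0444949) = 6.4305
Cpl = (114.05 - 107.3)/(3*1.0444949) = 2.1542
Cpk = min(Cpu, Cpl) = 2.1542

2.1542


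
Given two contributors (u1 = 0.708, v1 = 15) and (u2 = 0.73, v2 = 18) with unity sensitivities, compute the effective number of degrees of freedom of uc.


uc = sqrt(u1^2 + u2^2) = sqrt(0.708^2 + 0.73^2) = 1.0169385
v_eff = uc^4 / (u1^4/v1 + u2^4/v2)
= 1.0169385^4 / (0.708^4/15 + 0.73^4/18)
= 1.069495 / 0.03252784
v_eff = 32.8794

32.8794


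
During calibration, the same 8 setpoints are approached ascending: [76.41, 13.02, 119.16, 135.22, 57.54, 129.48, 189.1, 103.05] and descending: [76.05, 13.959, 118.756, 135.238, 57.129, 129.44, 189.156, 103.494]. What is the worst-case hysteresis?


|76.41 - 76.05| = 0.3600
|13.02 - 13.959| = 0.9390
|119.16 - 118.756| = 0.4040
|135.22 - 135.238| = 0.0180
|57.54 - 57.129| = 0.4110
|129.48 - 129.44| = 0.0400
|189.1 - 189.156| = 0.0560
|103.05 - 103.494| = 0.4440
hysteresis = max(diffs) = 0.9390

0.9390


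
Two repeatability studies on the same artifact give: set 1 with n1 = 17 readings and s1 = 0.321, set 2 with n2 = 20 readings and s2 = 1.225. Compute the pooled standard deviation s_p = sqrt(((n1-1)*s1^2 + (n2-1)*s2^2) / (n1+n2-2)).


s_p = sqrt(((n1-1)*s1^2 + (n2-1)*s2^2) / (n1+n2-2))
numerator = (17-1)*0.321^2 + (20-1)*1.225^2 = 1.648656 + 28.511875 = 30.160531
denominator = 17 + 20 - 2 = 35
s_p^2 = 30.160531 / 35 = 0.86172946
s_p = sqrt(0.86172946) = 0.9283

0.9283


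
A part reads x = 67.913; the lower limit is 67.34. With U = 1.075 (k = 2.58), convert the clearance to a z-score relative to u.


u = U / k = 1.075 / 2.58 = 0.41666667
margin = |LSL - x| = |67.34 - 67.913| = 0.573
z = margin / u = 0.573 / 0.41666667
z = 1.3752

1.3752


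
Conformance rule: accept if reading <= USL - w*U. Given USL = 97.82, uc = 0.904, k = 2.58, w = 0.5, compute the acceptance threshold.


U = k * uc = 2.58 * 0.904 = 2.33232
guard band g = w * U = 0.5 * 2.33232 = 1.16616
AL = USL - g = 97.82 - 1.16616
AL = 96.6538

96.6538


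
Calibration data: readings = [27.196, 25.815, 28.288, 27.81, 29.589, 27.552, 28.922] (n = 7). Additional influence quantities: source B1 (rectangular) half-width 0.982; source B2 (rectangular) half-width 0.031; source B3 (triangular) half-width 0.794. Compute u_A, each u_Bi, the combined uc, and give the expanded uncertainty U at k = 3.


mean = (27.196 + 25.815 + 28.288 + 27.81 + 29.589 + 27.552 + 28.922) / 7 = 27.88171429
s = sqrt(sum((x - mean)^2)/(n-1)) = 1.2259319
u_A = s / sqrt(n) = 1.2259319 / sqrt(7) = 0.4633587
u_B1 = 0.982 / sqrt(3) = 0.56695796
u_B2 = 0.031 / sqrt(3) = 0.017897858
u_B3 = 0.794 / sqrt(6) = 0.32414914
uc = sqrt(0.4633587^2 + 0.56695796^2 + 0.017897858^2 + 0.32414914^2) = 0.80095918
U = k * uc = 3 * 0.80095918
U = 2.4029

2.4029


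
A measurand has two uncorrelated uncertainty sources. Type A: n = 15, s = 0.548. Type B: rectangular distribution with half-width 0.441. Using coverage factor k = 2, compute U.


u_A = s / sqrt(n) = 0.548 / sqrt(15) = 0.14149299
u_B = half_width / sqrt(3) = 0.441 / sqrt(3) = 0.25461147
uc = sqrt(u_A^2 + u_B^2) = sqrt(0.14149299^2 + 0.25461147^2) = 0.29128554
U = k * uc = 2 * 0.29128554
U = 0.5826

0.5826


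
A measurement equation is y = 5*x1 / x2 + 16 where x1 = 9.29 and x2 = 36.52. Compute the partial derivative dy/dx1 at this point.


y = 5*x1 / x2 + 16
dy/dx1 = 5/x2
Evaluate at x2 = 36.52: c1 = 5 / 36.52
c1 = 0.1369

0.1369


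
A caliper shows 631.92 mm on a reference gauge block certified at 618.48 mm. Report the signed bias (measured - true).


Systematic error = measured - true
= 631.92 - 618.48
= 13.4400

13.4400


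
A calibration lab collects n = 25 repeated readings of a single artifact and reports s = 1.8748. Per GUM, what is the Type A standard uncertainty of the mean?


u_A = s / sqrt(n)
u_A = 1.8748 / sqrt(25)
u_A = 1.8748 / 5
u_A = 0.3750

0.3750


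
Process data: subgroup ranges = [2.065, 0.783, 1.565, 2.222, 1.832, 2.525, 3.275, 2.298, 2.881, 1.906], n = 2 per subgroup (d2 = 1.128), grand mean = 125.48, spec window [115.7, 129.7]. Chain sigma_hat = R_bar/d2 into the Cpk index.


R_bar = (2.065 + 0.783 + 1.565 + 2.222 + 1.832 + 2.525 + 3.275 + 2.298 + 2.881 + 1.906) / 10 = 2.1352
sigma = R_bar / d2 = 2.1352 / 1.128 = 1.8929078
Cp = (USL - LSL)/(6*sigma) = (129.7 - 115.7)/(6*1.8929078) = 1.2327
Cpu = (129.7 - 125.48)/(3*1.8929078) = 0.7431
Cpl = (125.48 - 115.7)/(3*1.8929078) = 1.7222
Cpk = min(Cpu, Cpl) = 0.7431

0.7431


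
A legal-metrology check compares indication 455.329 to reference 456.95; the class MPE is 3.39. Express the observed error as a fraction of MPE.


e = indication - reference = 455.329 - 456.95 = -1.6210
|e| = 1.6210
ratio = |e| / MPE = 1.6210 / 3.39
ratio = 0.4782

0.4782


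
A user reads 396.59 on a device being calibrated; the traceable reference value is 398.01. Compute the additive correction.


Correction = standard - reading
= 398.01 - 396.59
= 1.4200

1.4200


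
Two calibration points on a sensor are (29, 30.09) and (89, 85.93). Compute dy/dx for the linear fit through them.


slope = (y2 - y1) / (x2 - x1)
= (85.93 - 30.09) / (89 - 29)
= 55.8400 / 60
= 0.9307

0.9307


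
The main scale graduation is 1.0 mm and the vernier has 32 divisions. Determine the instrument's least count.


LC = MSD / n_div
= 1.0 / 32
= 0.0312

0.0312


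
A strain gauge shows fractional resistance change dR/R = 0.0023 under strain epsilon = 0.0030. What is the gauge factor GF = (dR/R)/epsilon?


GF = (dR/R) / epsilon
= 0.0023 / 0.0030
= 0.7667

0.7667


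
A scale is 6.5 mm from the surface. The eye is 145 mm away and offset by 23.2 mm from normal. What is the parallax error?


error = h * offset / d
= 6.5 * 23.2 / 145
= 1.0400

1.0400


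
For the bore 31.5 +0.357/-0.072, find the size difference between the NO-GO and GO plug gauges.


GO = nominal - lower_tol (smallest hole = maximum material condition)
GO = 31.5 - 0.072 = 31.428
NO-GO = nominal + upper_tol (largest hole = least material condition)
NO-GO = 31.5 + 0.357 = 31.857
spread = NO-GO - GO = 31.857 - 31.428 = 0.4290

0.4290


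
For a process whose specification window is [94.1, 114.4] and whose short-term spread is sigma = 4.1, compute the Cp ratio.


Cp = (USL - LSL) / (6 * sigma)
= (114.4 - 94.1) / (6 * 4.1)
= 20.3000 / 24.6000
= 0.8252

0.8252


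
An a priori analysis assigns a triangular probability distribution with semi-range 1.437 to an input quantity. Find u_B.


u_B = half_width / sqrt(6)
u_B = 1.437 / 2.4494897
u_B = 0.5867

0.5867


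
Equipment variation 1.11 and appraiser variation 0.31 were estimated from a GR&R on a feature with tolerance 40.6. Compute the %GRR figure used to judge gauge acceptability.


GRR = sqrt(EV^2 + AV^2) = sqrt(1.11^2 + 0.31^2) = 1.1524756
%GRR = GRR / tol * 100 = 1.1524756 / 40.6 * 100
%GRR = 2.8386

2.8386


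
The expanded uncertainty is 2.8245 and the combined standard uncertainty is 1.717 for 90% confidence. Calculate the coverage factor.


k = U / uc
k = 2.8245 / 1.717
k = 1.645

1.645


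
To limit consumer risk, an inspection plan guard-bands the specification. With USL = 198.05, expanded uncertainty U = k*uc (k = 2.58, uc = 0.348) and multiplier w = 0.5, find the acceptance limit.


U = k * uc = 2.58 * 0.348 = 0.89784
guard band g = w * U = 0.5 * 0.89784 = 0.44892
AL = USL - g = 198.05 - 0.44892
AL = 197.6011

197.6011


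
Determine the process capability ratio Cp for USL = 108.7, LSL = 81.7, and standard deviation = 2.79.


Cp = (USL - LSL) / (6 * sigma)
= (108.7 - 81.7) / (6 * 2.79)
= 27.0000 / 16.7400
= 1.6129

1.6129


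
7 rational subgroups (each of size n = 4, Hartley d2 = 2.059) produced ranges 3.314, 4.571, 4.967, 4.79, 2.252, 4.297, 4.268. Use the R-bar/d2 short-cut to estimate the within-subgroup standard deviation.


R_bar = (3.314 + 4.571 + 4.967 + 4.79 + 2.252 + 4.297 + 4.268) / 7
R_bar = 28.459 / 7 = 4.0655714
sigma_hat = R_bar / d2 = 4.0655714 / 2.059 = 1.9745

1.9745


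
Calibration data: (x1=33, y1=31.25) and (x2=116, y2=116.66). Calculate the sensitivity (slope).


slope = (y2 - y1) / (x2 - x1)
= (116.66 - 31.25) / (116 - 33)
= 85.4100 / 83
= 1.0290

1.0290


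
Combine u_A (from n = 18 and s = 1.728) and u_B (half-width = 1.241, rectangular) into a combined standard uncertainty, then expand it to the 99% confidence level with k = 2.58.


u_A = s / sqrt(n) = 1.728 / sqrt(18) = 0.40729351
u_B = half_width / sqrt(3) = 1.241 / sqrt(3) = 0.71649168
uc = sqrt(u_A^2 + u_B^2) = sqrt(0.40729351^2 + 0.71649168^2) = 0.82416523
U = k * uc = 2.58 * 0.82416523
U = 2.1263

2.1263


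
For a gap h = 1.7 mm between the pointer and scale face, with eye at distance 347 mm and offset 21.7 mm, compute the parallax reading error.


error = h * offset / d
= 1.7 * 21.7 / 347
= 0.1063

0.1063


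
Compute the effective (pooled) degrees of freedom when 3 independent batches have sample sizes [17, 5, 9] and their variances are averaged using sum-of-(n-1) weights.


nu = sum_i (n_i - 1)
nu = ((17 - 1) + (5 - 1) + (9 - 1))
nu = 16 + 4 + 8
nu = 28

28


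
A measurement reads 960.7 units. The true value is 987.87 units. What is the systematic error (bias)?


Systematic error = measured - true
= 960.7 - 987.87
= -27.1700

-27.1700


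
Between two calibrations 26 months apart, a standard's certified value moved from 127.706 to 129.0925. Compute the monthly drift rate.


rate = (v2 - v1) / months
= (129.0925 - 127.706) / 26
= 1.3865 / 26
= 0.0533

0.0533


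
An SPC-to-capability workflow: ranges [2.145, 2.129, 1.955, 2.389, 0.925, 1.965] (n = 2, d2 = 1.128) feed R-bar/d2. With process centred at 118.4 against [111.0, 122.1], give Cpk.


R_bar = (2.145 + 2.129 + 1.955 + 2.389 + 0.925 + 1.965) / 6 = 1.918
sigma = R_bar / d2 = 1.918 / 1.128 = 1.7003546
Cp = (USL - LSL)/(6*sigma) = (122.1 - 111.0)/(6*1.7003546) = 1.0880
Cpu = (122.1 - 118.4)/(3*1.7003546) = 0.7253
Cpl = (118.4 - 111.0)/(3*1.7003546) = 1.4507
Cpk = min(Cpu, Cpl) = 0.7253

0.7253


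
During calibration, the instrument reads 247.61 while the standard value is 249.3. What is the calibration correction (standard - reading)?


Correction = standard - reading
= 249.3 - 247.61
= 1.6900

1.6900


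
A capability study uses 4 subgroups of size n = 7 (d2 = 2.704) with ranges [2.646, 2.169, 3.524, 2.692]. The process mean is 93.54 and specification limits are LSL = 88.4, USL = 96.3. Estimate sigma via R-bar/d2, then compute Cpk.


R_bar = (2.646 + 2.169 + 3.524 + 2.692) / 4 = 2.75775
sigma = R_bar / d2 = 2.75775 / 2.704 = 1.019878
Cp = (USL - LSL)/(6*sigma) = (96.3 - 88.4)/(6*1.019878) = 1.2910
Cpu = (96.3 - 93.54)/(3*1.019878) = 0.9021
Cpl = (93.54 - 88.4)/(3*1.019878) = 1.6799
Cpk = min(Cpu, Cpl) = 0.9021

0.9021


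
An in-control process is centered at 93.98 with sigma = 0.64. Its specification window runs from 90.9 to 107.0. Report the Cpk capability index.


Cpu = (USL - mean) / (3*sigma) = (107.0 - 93.98) / (3*0.64) = 6.7812
Cpl = (mean - LSL) / (3*sigma) = (93.98 - 90.9) / (3*0.64) = 1.6042
Cpk = min(Cpu, Cpl) = 1.6042

1.6042


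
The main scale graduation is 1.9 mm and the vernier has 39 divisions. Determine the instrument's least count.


LC = MSD / n_div
= 1.9 / 39
= 0.0487

0.0487


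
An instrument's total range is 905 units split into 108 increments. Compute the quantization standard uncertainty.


resolution = range / divisions
resolution = 905 / 108 = 8.3796296
u_res = resolution / (2*sqrt(3))
u_res = 8.3796296 / 3.4641016
u_res = 2.4190

2.4190


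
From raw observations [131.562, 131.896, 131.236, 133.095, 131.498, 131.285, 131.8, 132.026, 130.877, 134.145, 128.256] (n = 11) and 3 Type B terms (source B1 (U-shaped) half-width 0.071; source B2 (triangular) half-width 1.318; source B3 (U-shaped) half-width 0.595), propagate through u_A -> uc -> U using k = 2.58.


mean = (131.562 + 131.896 + 131.236 + 133.095 + 131.498 + 131.285 + 131.8 + 132.026 + 130.877 + 134.145 + 128.256) / 11 = 131.6069091
s = sqrt(sum((x - mean)^2)/(n-1)) = 1.4480763
u_A = s / sqrt(n) = 1.4480763 / sqrt(11) = 0.43661143
u_B1 = 0.071 / sqrt(2) = 0.050204581
u_B2 = 1.318 / sqrt(6) = 0.53807125
u_B3 = 0.595 / sqrt(2) = 0.42072853
uc = sqrt(0.43661143^2 + 0.050204581^2 + 0.53807125^2 + 0.42072853^2) = 0.81220884
U = k * uc = 2.58 * 0.81220884
U = 2.0955

2.0955


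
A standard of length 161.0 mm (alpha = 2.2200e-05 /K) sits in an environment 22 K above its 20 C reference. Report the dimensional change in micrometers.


dL = L * alpha * dT
= 161.0 * 2.2200e-05 * 22
= 0.0786324 mm
dL_um = 0.0786324 * 1000 = 78.6324 um

78.6324


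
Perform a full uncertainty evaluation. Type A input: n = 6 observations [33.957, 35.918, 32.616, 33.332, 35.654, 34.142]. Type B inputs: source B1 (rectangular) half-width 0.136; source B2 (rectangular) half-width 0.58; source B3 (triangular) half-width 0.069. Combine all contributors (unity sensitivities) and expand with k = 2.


mean = (33.957 + 35.918 + 32.616 + 33.332 + 35.654 + 34.142) / 6 = 34.26983333
s = sqrt(sum((x - mean)^2)/(n-1)) = 1.2931568
u_A = s / sqrt(n) = 1.2931568 / sqrt(6) = 0.52792905
u_B1 = 0.136 / sqrt(3) = 0.078519637
u_B2 = 0.58 / sqrt(3) = 0.33486316
u_B3 = 0.069 / sqrt(6) = 0.028169132
uc = sqrt(0.52792905^2 + 0.078519637^2 + 0.33486316^2 + 0.028169132^2) = 0.63071487
U = k * uc = 2 * 0.63071487
U = 1.2614

1.2614


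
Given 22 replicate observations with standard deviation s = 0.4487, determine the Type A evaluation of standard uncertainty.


u_A = s / sqrt(n)
u_A = 0.4487 / sqrt(22)
u_A = 0.4487 / 4.6904158
u_A = 0.0957

0.0957


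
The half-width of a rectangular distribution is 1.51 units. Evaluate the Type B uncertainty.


u_B = half_width / sqrt(3)
u_B = 1.51 / 1.7320508
u_B = 0.8718

0.8718


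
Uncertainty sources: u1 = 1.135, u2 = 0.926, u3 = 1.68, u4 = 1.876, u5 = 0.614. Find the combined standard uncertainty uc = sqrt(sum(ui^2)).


uc = sqrt(1.135^2 + 0.926^2 + 1.68^2 + 1.876^2 + 0.614^2)
uc = sqrt(8.864473)
uc = 2.9773

2.9773


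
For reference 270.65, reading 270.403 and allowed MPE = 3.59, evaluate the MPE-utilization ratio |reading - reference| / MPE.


e = indication - reference = 270.403 - 270.65 = -0.2470
|e| = 0.2470
ratio = |e| / MPE = 0.2470 / 3.59
ratio = 0.0688

0.0688


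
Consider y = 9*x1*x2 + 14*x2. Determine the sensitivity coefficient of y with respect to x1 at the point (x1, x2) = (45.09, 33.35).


y = 9*x1*x2 + 14*x2
dy/dx1 = 9*x2
Evaluate at x2 = 33.35: c1 = 9 * 33.35
c1 = 300.1500

300.1500


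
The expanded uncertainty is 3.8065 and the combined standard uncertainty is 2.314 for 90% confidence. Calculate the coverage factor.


k = U / uc
k = 3.8065 / 2.314
k = 1.645

1.645


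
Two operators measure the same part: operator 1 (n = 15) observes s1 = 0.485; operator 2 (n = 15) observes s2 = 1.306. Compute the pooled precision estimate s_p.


s_p = sqrt(((n1-1)*s1^2 + (n2-1)*s2^2) / (n1+n2-2))
numerator = (15-1)*0.485^2 + (15-1)*1.306^2 = 3.29315 + 23.878904 = 27.172054
denominator = 15 + 15 - 2 = 28
s_p^2 = 27.172054 / 28 = 0.9704305
s_p = sqrt(0.9704305) = 0.9851

0.9851


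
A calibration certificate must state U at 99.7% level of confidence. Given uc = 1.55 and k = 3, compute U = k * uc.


U = k * uc
U = 3 * 1.55
U = 4.6500

4.6500


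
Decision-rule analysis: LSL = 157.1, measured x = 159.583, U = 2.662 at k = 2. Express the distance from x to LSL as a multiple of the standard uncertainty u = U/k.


u = U / k = 2.662 / 2 = 1.331
margin = |LSL - x| = |157.1 - 159.583| = 2.483
z = margin / u = 2.483 / 1.331
z = 1.8655

1.8655


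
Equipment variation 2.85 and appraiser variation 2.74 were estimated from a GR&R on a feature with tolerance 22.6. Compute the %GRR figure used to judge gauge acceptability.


GRR = sqrt(EV^2 + AV^2) = sqrt(2.85^2 + 2.74^2) = 3.9534921
%GRR = GRR / tol * 100 = 3.9534921 / 22.6 * 100
%GRR = 17.4933

17.4933


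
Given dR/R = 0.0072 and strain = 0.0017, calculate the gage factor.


GF = (dR/R) / epsilon
= 0.0072 / 0.0017
= 4.2353

4.2353


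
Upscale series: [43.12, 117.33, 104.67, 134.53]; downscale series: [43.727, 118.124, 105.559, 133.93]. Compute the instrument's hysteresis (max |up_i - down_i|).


|43.12 - 43.727| = 0.6070
|117.33 - 118.124| = 0.7940
|104.67 - 105.559| = 0.8890
|134.53 - 133.93| = 0.6000
hysteresis = max(diffs) = 0.8890

0.8890


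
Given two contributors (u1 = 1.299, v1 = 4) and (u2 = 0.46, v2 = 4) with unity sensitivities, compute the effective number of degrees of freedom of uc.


uc = sqrt(u1^2 + u2^2) = sqrt(1.299^2 + 0.46^2) = 1.3780425
v_eff = uc^4 / (u1^4/v1 + u2^4/v2)
= 1.3780425^4 / (1.299^4/4 + 0.46^4/4)
= 3.6062053 / 0.72302417
v_eff = 4.9877

4.9877


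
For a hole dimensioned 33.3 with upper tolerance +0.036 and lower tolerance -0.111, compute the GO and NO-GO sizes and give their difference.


GO = nominal - lower_tol (smallest hole = maximum material condition)
GO = 33.3 - 0.111 = 33.189
NO-GO = nominal + upper_tol (largest hole = least material condition)
NO-GO = 33.3 + 0.036 = 33.336
spread = NO-GO - GO = 33.336 - 33.189 = 0.1470

0.1470


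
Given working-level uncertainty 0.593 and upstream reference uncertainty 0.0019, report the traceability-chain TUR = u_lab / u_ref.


TUR = u_lab / u_ref
= 0.593 / 0.0019
= 312.1053

312.1053


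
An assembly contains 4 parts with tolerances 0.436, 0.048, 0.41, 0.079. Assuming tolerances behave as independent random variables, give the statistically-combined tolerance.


RSS = sqrt(0.436^2 + 0.048^2 + 0.41^2 + 0.079^2)
= sqrt(0.366741)
= 0.6056

0.6056


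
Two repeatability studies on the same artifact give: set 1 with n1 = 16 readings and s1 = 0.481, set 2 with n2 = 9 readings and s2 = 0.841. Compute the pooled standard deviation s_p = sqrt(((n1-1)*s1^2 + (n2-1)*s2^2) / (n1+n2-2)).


s_p = sqrt(((n1-1)*s1^2 + (n2-1)*s2^2) / (n1+n2-2))
numerator = (16-1)*0.481^2 + (9-1)*0.841^2 = 3.470415 + 5.658248 = 9.128663
denominator = 16 + 9 - 2 = 23
s_p^2 = 9.128663 / 23 = 0.39689839
s_p = sqrt(0.39689839) = 0.6300

0.6300


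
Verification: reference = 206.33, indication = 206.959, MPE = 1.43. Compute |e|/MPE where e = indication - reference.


e = indication - reference = 206.959 - 206.33 = 0.6290
|e| = 0.6290
ratio = |e| / MPE = 0.6290 / 1.43
ratio = 0.4399

0.4399


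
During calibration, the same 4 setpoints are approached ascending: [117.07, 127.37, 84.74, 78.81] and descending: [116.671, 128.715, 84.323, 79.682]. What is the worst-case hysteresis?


|117.07 - 116.671| = 0.3990
|127.37 - 128.715| = 1.3450
|84.74 - 84.323| = 0.4170
|78.81 - 79.682| = 0.8720
hysteresis = max(diffs) = 1.3450

1.3450


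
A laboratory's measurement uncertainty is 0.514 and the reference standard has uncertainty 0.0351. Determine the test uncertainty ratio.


TUR = u_lab / u_ref
= 0.514 / 0.0351
= 14.6439

14.6439


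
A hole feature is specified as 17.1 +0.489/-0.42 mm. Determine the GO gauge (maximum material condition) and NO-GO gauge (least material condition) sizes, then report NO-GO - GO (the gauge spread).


GO = nominal - lower_tol (smallest hole = maximum material condition)
GO = 17.1 - 0.42 = 16.68
NO-GO = nominal + upper_tol (largest hole = least material condition)
NO-GO = 17.1 + 0.489 = 17.589
spread = NO-GO - GO = 17.589 - 16.68 = 0.9090

0.9090


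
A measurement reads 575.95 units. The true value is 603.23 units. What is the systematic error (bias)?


Systematic error = measured - true
= 575.95 - 603.23
= -27.2800

-27.2800


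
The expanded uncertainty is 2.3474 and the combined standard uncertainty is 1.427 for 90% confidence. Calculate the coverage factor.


k = U / uc
k = 2.3474 / 1.427
k = 1.645

1.645


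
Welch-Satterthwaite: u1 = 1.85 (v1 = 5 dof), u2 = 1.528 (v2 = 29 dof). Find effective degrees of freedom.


uc = sqrt(u1^2 + u2^2) = sqrt(1.85^2 + 1.528^2) = 2.3994341
v_eff = uc^4 / (u1^4/v1 + u2^4/v2)
= 2.3994341^4 / (1.85^4/5 + 1.528^4/29)
= 33.146319 / 2.5306742
v_eff = 13.0978

13.0978


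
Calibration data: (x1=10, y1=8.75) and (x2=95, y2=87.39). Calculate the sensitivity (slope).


slope = (y2 - y1) / (x2 - x1)
= (87.39 - 8.75) / (95 - 10)
= 78.6400 / 85
= 0.9252

0.9252


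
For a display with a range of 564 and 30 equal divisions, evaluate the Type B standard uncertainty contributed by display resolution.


resolution = range / divisions
resolution = 564 / 30 = 18.8
u_res = resolution / (2*sqrt(3))
u_res = 18.8 / 3.4641016
u_res = 5.4271

5.4271


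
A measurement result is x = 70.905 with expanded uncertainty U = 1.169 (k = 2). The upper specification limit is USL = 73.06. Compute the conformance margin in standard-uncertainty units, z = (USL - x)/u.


u = U / k = 1.169 / 2 = 0.5845
margin = |USL - x| = |73.06 - 70.905| = 2.155
z = margin / u = 2.155 / 0.5845
z = 3.6869

3.6869


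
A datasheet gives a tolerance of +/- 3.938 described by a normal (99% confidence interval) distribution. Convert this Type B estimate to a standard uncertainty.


u_B = half_width / 2.576
u_B = 3.938 / 2.576
u_B = 1.5287

1.5287


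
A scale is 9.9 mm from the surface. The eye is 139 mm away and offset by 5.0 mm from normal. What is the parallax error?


error = h * offset / d
= 9.9 * 5.0 / 139
= 0.3561

0.3561


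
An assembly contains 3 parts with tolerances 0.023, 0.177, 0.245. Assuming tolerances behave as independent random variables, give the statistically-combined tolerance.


RSS = sqrt(0.023^2 + 0.177^2 + 0.245^2)
= sqrt(0.091883)
= 0.3031

0.3031


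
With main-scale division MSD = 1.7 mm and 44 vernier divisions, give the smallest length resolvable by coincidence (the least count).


LC = MSD / n_div
= 1.7 / 44
= 0.0386

0.0386


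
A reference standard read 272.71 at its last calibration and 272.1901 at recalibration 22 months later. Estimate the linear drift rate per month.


rate = (v2 - v1) / months
= (272.1901 - 272.71) / 22
= -0.5199 / 22
= -0.0236

-0.0236


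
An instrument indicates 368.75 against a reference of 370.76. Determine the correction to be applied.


Correction = standard - reading
= 370.76 - 368.75
= 2.0100

2.0100


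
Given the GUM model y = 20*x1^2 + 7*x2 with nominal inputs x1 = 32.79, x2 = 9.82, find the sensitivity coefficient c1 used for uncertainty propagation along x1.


y = 20*x1^2 + 7*x2
dy/dx1 = 2*20*x1
Evaluate at x1 = 32.79: c1 = 40 * 32.79
c1 = 1311.6000

1311.6000


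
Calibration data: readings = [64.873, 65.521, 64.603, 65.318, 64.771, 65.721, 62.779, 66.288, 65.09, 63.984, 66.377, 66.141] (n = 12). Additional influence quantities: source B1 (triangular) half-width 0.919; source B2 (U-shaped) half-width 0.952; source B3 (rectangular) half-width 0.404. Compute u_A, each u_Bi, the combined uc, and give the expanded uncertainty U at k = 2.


mean = (64.873 + 65.521 + 64.603 + 65.318 + 64.771 + 65.721 + 62.779 + 66.288 + 65.09 + 63.984 + 66.377 + 66.141) / 12 = 65.12216667
s = sqrt(sum((x - mean)^2)/(n-1)) = 1.0343922
u_A = s / sqrt(n) = 1.0343922 / sqrt(12) = 0.29860331
u_B1 = 0.919 / sqrt(6) = 0.37518018
u_B2 = 0.952 / sqrt(2) = 0.67316566
u_B3 = 0.404 / sqrt(3) = 0.23324951
uc = sqrt(0.29860331^2 + 0.37518018^2 + 0.67316566^2 + 0.23324951^2) = 0.8587674
U = k * uc = 2 * 0.8587674
U = 1.7175

1.7175


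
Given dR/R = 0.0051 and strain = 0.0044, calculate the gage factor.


GF = (dR/R) / epsilon
= 0.0051 / 0.0044
= 1.1591

1.1591


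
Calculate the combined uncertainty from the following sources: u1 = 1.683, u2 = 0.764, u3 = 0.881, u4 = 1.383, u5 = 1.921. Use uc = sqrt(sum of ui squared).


uc = sqrt(1.683^2 + 0.764^2 + 0.881^2 + 1.383^2 + 1.921^2)
uc = sqrt(9.795276)
uc = 3.1297

3.1297


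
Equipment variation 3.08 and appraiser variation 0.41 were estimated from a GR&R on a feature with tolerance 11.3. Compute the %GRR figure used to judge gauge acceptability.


GRR = sqrt(EV^2 + AV^2) = sqrt(3.08^2 + 0.41^2) = 3.1071691
%GRR = GRR / tol * 100 = 3.1071691 / 11.3 * 100
%GRR = 27.4971

27.4971


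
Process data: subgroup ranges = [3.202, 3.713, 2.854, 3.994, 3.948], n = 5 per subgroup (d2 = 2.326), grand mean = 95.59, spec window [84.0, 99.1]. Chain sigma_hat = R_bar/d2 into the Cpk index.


R_bar = (3.202 + 3.713 + 2.854 + 3.994 + 3.948) / 5 = 3.5422
sigma = R_bar / d2 = 3.5422 / 2.326 = 1.5228719
Cp = (USL - LSL)/(6*sigma) = (99.1 - 84.0)/(6*1.5228719) = 1.6526
Cpu = (99.1 - 95.59)/(3*1.5228719) = 0.7683
Cpl = (95.59 - 84.0)/(3*1.5228719) = 2.5369
Cpk = min(Cpu, Cpl) = 0.7683

0.7683


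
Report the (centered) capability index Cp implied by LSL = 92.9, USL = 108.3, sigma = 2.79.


Cp = (USL - LSL) / (6 * sigma)
= (108.3 - 92.9) / (6 * 2.79)
= 15.4000 / 16.7400
= 0.9200

0.9200


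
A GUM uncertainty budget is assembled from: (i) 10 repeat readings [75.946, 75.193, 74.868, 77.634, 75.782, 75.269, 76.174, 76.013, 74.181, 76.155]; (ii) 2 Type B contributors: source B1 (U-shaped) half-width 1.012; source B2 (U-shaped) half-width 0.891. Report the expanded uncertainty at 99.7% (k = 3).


mean = (75.946 + 75.193 + 74.868 + 77.634 + 75.782 + 75.269 + 76.174 + 76.013 + 74.181 + 76.155) / 10 = 75.7215
s = sqrt(sum((x - mean)^2)/(n-1)) = 0.92945853
u_A = s / sqrt(n) = 0.92945853 / sqrt(10) = 0.29392059
u_B1 = 1.012 / sqrt(2) = 0.71559206
u_B2 = 0.891 / sqrt(2) = 0.63003214
uc = sqrt(0.29392059^2 + 0.71559206^2 + 0.63003214^2) = 0.99769825
U = k * uc = 3 * 0.99769825
U = 2.9931

2.9931


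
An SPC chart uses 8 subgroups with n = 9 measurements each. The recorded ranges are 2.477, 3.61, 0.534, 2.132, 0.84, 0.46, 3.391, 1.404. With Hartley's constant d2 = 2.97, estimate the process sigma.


R_bar = (2.477 + 3.61 + 0.534 + 2.132 + 0.84 + 0.46 + 3.391 + 1.404) / 8
R_bar = 14.848 / 8 = 1.856
sigma_hat = R_bar / d2 = 1.856 / 2.97 = 0.6249

0.6249


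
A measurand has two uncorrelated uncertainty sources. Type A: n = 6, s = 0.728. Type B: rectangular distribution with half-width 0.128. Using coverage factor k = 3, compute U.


u_A = s / sqrt(n) = 0.728 / sqrt(6) = 0.29720476
u_B = half_width / sqrt(3) = 0.128 / sqrt(3) = 0.073900834
uc = sqrt(u_A^2 + u_B^2) = sqrt(0.29720476^2 + 0.073900834^2) = 0.3062548
U = k * uc = 3 * 0.3062548
U = 0.9188

0.9188


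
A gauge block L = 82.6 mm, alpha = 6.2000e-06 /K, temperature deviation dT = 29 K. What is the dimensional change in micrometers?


dL = L * alpha * dT
= 82.6 * 6.2000e-06 * 29
= 0.0148515 mm
dL_um = 0.0148515 * 1000 = 14.8515 um

14.8515


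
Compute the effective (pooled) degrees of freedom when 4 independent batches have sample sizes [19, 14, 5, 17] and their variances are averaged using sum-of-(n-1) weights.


nu = sum_i (n_i - 1)
nu = ((19 - 1) + (14 - 1) + (5 - 1) + (17 - 1))
nu = 18 + 13 + 4 + 16
nu = 51

51


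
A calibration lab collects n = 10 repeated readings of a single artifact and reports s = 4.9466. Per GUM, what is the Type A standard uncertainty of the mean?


u_A = s / sqrt(n)
u_A = 4.9466 / sqrt(10)
u_A = 4.9466 / 3.1622777
u_A = 1.5643

1.5643


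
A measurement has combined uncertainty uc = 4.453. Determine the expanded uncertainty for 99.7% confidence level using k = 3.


U = k * uc
U = 3 * 4.453
U = 13.3590

13.3590


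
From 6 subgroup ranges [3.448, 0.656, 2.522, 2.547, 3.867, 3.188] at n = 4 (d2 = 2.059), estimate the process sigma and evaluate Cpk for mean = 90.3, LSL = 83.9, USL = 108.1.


R_bar = (3.448 + 0.656 + 2.522 + 2.547 + 3.867 + 3.188) / 6 = 2.7046667
sigma = R_bar / d2 = 2.7046667 / 2.059 = 1.3135827
Cp = (USL - LSL)/(6*sigma) = (108.1 - 83.9)/(6*1.3135827) = 3.0705
Cpu = (108.1 - 90.3)/(3*1.3135827) = 4.5169
Cpl = (90.3 - 83.9)/(3*1.3135827) = 1.6241
Cpk = min(Cpu, Cpl) = 1.6241

1.6241


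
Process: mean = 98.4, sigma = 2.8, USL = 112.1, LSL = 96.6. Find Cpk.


Cpu = (USL - mean) / (3*sigma) = (112.1 - 98.4) / (3*2.8) = 1.6310
Cpl = (mean - LSL) / (3*sigma) = (98.4 - 96.6) / (3*2.8) = 0.2143
Cpk = min(Cpu, Cpl) = 0.2143

0.2143


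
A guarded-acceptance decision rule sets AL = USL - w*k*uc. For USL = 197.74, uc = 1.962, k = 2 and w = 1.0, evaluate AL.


U = k * uc = 2 * 1.962 = 3.924
guard band g = w * U = 1.0 * 3.924 = 3.924
AL = USL - g = 197.74 - 3.924
AL = 193.8160

193.8160


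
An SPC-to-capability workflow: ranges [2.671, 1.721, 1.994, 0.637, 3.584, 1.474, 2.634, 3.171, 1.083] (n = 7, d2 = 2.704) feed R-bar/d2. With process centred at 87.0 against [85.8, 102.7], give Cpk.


R_bar = (2.671 + 1.721 + 1.994 + 0.637 + 3.584 + 1.474 + 2.634 + 3.171 + 1.083) / 9 = 2.1076667
sigma = R_bar / d2 = 2.1076667 / 2.704 = 0.77946254
Cp = (USL - LSL)/(6*sigma) = (102.7 - 85.8)/(6*0.77946254) = 3.6136
Cpu = (102.7 - 87.0)/(3*0.77946254) = 6.7140
Cpl = (87.0 - 85.8)/(3*0.77946254) = 0.5132
Cpk = min(Cpu, Cpl) = 0.5132

0.5132


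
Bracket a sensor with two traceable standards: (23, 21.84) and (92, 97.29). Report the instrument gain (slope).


slope = (y2 - y1) / (x2 - x1)
= (97.29 - 21.84) / (92 - 23)
= 75.4500 / 69
= 1.0935

1.0935


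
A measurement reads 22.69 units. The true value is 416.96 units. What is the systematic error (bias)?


Systematic error = measured - true
= 22.69 - 416.96
= -394.2700

-394.2700


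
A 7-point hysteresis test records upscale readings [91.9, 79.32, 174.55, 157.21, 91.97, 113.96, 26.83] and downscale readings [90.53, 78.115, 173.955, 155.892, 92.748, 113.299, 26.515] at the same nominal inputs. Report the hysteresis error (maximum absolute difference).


|91.9 - 90.53| = 1.3700
|79.32 - 78.115| = 1.2050
|174.55 - 173.955| = 0.5950
|157.21 - 155.892| = 1.3180
|91.97 - 92.748| = 0.7780
|113.96 - 113.299| = 0.6610
|26.83 - 26.515| = 0.3150
hysteresis = max(diffs) = 1.3700

1.3700


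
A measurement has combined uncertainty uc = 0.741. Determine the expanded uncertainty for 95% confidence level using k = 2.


U = k * uc
U = 2 * 0.741
U = 1.4820

1.4820


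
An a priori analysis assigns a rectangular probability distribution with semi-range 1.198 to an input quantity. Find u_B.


u_B = half_width / sqrt(3)
u_B = 1.198 / 1.7320508
u_B = 0.6917

0.6917


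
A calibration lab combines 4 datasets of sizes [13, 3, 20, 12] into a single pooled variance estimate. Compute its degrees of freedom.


nu = sum_i (n_i - 1)
nu = ((13 - 1) + (3 - 1) + (20 - 1) + (12 - 1))
nu = 12 + 2 + 19 + 11
nu = 44

44


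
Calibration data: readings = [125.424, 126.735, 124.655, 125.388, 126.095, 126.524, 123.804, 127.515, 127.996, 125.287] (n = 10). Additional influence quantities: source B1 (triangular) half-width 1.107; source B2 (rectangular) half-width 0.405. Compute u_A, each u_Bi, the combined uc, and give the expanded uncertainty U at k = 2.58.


mean = (125.424 + 126.735 + 124.655 + 125.388 + 126.095 + 126.524 + 123.804 + 127.515 + 127.996 + 125.287) / 10 = 125.9423
s = sqrt(sum((x - mean)^2)/(n-1)) = 1.2873705
u_A = s / sqrt(n) = 1.2873705 / sqrt(10) = 0.4071023
u_B1 = 1.107 / sqrt(6) = 0.45193086
u_B2 = 0.405 / sqrt(3) = 0.23382686
uc = sqrt(0.4071023^2 + 0.45193086^2 + 0.23382686^2) = 0.65165082
U = k * uc = 2.58 * 0.65165082
U = 1.6813

1.6813


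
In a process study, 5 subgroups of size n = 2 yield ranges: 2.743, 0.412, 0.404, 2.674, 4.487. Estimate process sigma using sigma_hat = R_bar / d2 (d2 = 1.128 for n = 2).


R_bar = (2.743 + 0.412 + 0.404 + 2.674 + 4.487) / 5
R_bar = 10.72 / 5 = 2.144
sigma_hat = R_bar / d2 = 2.144 / 1.128 = 1.9007

1.9007


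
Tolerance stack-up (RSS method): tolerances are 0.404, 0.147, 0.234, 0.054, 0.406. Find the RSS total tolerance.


RSS = sqrt(0.404^2 + 0.147^2 + 0.234^2 + 0.054^2 + 0.406^2)
= sqrt(0.407333)
= 0.6382

0.6382


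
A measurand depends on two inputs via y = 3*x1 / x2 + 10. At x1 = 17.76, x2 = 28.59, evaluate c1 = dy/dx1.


y = 3*x1 / x2 + 10
dy/dx1 = 3/x2
Evaluate at x2 = 28.59: c1 = 3 / 28.59
c1 = 0.1049

0.1049


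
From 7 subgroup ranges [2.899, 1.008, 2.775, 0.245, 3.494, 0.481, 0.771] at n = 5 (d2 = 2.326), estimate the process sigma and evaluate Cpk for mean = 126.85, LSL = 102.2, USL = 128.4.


R_bar = (2.899 + 1.008 + 2.775 + 0.245 + 3.494 + 0.481 + 0.771) / 7 = 1.6675714
sigma = R_bar / d2 = 1.6675714 / 2.326 = 0.71692666
Cp = (USL - LSL)/(6*sigma) = (128.4 - 102.2)/(6*0.71692666) = 6.0908
Cpu = (128.4 - 126.85)/(3*0.71692666) = 0.7207
Cpl = (126.85 - 102.2)/(3*0.71692666) = 11.4610
Cpk = min(Cpu, Cpl) = 0.7207

0.7207


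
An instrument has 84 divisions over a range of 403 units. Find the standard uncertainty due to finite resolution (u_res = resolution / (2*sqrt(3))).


resolution = range / divisions
resolution = 403 / 84 = 4.797619
u_res = resolution / (2*sqrt(3))
u_res = 4.797619 / 3.4641016
u_res = 1.3850

1.3850


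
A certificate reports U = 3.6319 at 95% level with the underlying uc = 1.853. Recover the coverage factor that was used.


k = U / uc
k = 3.6319 / 1.853
k = 1.96

1.96


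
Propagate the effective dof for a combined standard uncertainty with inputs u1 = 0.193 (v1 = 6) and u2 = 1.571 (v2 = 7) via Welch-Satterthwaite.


uc = sqrt(u1^2 + u2^2) = sqrt(0.193^2 + 1.571^2) = 1.5828108
v_eff = uc^4 / (u1^4/v1 + u2^4/v2)
= 1.5828108^4 / (0.193^4/6 + 1.571^4/7)
= 6.2764781 / 0.87040644
v_eff = 7.2110

7.2110


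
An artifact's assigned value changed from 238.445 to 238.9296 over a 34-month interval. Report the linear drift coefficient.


rate = (v2 - v1) / months
= (238.9296 - 238.445) / 34
= 0.4846 / 34
= 0.0143

0.0143


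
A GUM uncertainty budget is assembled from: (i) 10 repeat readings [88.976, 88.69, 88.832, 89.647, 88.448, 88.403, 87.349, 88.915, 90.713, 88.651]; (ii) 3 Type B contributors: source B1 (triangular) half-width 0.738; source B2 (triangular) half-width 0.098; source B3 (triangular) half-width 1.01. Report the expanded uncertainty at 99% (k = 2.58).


mean = (88.976 + 88.69 + 88.832 + 89.647 + 88.448 + 88.403 + 87.349 + 88.915 + 90.713 + 88.651) / 10 = 88.8624
s = sqrt(sum((x - mean)^2)/(n-1)) = 0.8695133
u_A = s / sqrt(n) = 0.8695133 / sqrt(10) = 0.27496425
u_B1 = 0.738 / sqrt(6) = 0.30128724
u_B2 = 0.098 / sqrt(6) = 0.040008332
u_B3 = 1.01 / sqrt(6) = 0.41233077
uc = sqrt(0.27496425^2 + 0.30128724^2 + 0.040008332^2 + 0.41233077^2) = 0.58137481
U = k * uc = 2.58 * 0.58137481
U = 1.4999

1.4999


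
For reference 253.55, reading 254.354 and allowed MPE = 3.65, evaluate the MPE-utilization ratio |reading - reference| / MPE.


e = indication - reference = 254.354 - 253.55 = 0.8040
|e| = 0.8040
ratio = |e| / MPE = 0.8040 / 3.65
ratio = 0.2203

0.2203


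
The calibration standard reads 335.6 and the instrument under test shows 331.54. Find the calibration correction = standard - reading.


Correction = standard - reading
= 335.6 - 331.54
= 4.0600

4.0600


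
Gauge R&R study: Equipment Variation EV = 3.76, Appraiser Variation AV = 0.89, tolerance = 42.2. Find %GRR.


GRR = sqrt(EV^2 + AV^2) = sqrt(3.76^2 + 0.89^2) = 3.863897
%GRR = GRR / tol * 100 = 3.863897 / 42.2 * 100
%GRR = 9.1562

9.1562


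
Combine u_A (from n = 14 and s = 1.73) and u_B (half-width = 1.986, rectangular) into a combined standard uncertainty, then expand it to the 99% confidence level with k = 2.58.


u_A = s / sqrt(n) = 1.73 / sqrt(14) = 0.46236195
u_B = half_width / sqrt(3) = 1.986 / sqrt(3) = 1.1466176
uc = sqrt(u_A^2 + u_B^2) = sqrt(0.46236195^2 + 1.1466176^2) = 1.2363294
U = k * uc = 2.58 * 1.2363294
U = 3.1897

3.1897


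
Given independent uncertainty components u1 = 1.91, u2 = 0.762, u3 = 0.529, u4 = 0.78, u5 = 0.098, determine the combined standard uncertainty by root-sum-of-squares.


uc = sqrt(1.91^2 + 0.762^2 + 0.529^2 + 0.78^2 + 0.098^2)
uc = sqrt(5.126589)
uc = 2.2642

2.2642


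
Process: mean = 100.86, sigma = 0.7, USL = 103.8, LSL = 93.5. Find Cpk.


Cpu = (USL - mean) / (3*sigma) = (103.8 - 100.86) / (3*0.7) = 1.4000
Cpl = (mean - LSL) / (3*sigma) = (100.86 - 93.5) / (3*0.7) = 3.5048
Cpk = min(Cpu, Cpl) = 1.4000

1.4000


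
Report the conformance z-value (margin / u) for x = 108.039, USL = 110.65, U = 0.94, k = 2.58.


u = U / k = 0.94 / 2.58 = 0.36434109
margin = |USL - x| = |110.65 - 108.039| = 2.611
z = margin / u = 2.611 / 0.36434109
z = 7.1664

7.1664


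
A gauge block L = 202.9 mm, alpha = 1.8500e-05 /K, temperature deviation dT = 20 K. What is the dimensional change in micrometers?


dL = L * alpha * dT
= 202.9 * 1.8500e-05 * 20
= 0.0750730 mm
dL_um = 0.0750730 * 1000 = 75.0730 um

75.0730


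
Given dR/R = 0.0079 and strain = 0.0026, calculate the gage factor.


GF = (dR/R) / epsilon
= 0.0079 / 0.0026
= 3.0385

3.0385


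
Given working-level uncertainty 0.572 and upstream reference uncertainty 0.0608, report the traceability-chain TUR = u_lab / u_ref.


TUR = u_lab / u_ref
= 0.572 / 0.0608
= 9.4079

9.4079


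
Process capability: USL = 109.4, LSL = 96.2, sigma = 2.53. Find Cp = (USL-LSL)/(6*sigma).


Cp = (USL - LSL) / (6 * sigma)
= (109.4 - 96.2) / (6 * 2.53)
= 13.2000 / 15.1800
= 0.8696

0.8696


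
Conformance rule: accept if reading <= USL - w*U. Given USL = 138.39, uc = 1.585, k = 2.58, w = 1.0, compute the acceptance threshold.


U = k * uc = 2.58 * 1.585 = 4.0893
guard band g = w * U = 1.0 * 4.0893 = 4.0893
AL = USL - g = 138.39 - 4.0893
AL = 134.3007

134.3007
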